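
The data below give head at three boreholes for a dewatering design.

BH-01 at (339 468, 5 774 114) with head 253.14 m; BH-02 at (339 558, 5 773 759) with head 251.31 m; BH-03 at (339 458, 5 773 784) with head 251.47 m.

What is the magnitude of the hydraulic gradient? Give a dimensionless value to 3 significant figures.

Differences from BH-01: to BH-02 (Δx, Δy, Δh) = (90, -355, -1.83); to BH-03 = (-10, -330, -1.67).
Determinant of the coordinate differences = 90·(-330) − (-10)·(-355) = -33250.
∂h/∂x = [(-1.83)·(-330) − (-1.67)·(-355)] / -33250 = -0.0003323
∂h/∂y = [90·(-1.67) − (-10)·(-1.83)] / -33250 = +0.005071
|∇h| = √(-0.0003323² + 0.005071²) = 0.005082

0.00508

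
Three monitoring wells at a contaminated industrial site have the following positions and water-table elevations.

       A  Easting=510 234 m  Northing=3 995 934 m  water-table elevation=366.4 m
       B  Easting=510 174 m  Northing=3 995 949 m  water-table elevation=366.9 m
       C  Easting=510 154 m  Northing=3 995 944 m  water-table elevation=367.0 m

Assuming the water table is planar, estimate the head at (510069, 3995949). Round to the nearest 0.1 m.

367.6 m

With h = a·x + b·y + c and A as origin, the differences give:
  (-60)·a + 15·b = +0.5
  (-80)·a + 10·b = +0.6
Eliminate b (×10 and ×15, subtract): 600·a = -4.00 → a = ∂h/∂x = -0.006667
Back-substitute: b = ∂h/∂y = +0.006667.
h(510069, 3995949) = 366.4 + (-0.006667)·(-165) + (+0.006667)·(15) = 366.4 +1.100 +0.100 = 367.600 m.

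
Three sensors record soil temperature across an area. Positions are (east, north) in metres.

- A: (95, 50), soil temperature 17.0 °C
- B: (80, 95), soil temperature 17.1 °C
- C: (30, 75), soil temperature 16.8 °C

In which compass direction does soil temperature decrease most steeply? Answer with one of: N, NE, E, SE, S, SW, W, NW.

Differences from A: to B (Δx, Δy, Δh) = (-15, 45, +0.1); to C = (-65, 25, -0.2).
Determinant of the coordinate differences = (-15)·25 − (-65)·45 = 2550.
∂T/∂x = [(+0.1)·25 − (-0.2)·45] / 2550 = +0.004510
∂T/∂y = [(-15)·(-0.2) − (-65)·(+0.1)] / 2550 = +0.003725
Steepest decrease is along −∇f = (-0.004510 E, -0.003725 N) → southwest.

SW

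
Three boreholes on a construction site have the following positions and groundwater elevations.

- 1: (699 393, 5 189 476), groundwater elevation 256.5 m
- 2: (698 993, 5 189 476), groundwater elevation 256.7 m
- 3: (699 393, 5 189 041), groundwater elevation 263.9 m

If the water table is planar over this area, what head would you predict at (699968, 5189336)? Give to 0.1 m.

∂h/∂x = (256.7 − 256.5) / (698993 − 699393) = -0.0005000
∂h/∂y = (263.9 − 256.5) / (5189041 − 5189476) = -0.01701
h(699968, 5189336) = 256.5 + (-0.0005000)·(575) + (-0.01701)·(-140) = 256.5 -0.287 +2.382 = 258.594 m.

258.6 m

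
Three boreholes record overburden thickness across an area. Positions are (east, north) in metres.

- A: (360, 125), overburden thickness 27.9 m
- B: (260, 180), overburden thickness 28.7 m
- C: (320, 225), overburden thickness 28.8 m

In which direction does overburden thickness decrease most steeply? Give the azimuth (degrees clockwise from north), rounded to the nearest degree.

With d = a·x + b·y + c and A as origin, the differences give:
  (-100)·a + 55·b = +0.8
  (-40)·a + 100·b = +0.9
Eliminate b (×100 and ×55, subtract): -7800·a = 30.50 → a = ∂d/∂x = -0.003910
Back-substitute: b = ∂d/∂y = +0.007436.
Steepest decrease is along −∇f: components (+0.003910 E, -0.007436 N).
Azimuth = atan2(+0.003910, -0.007436) = 152.3° ≈ 152°.

152°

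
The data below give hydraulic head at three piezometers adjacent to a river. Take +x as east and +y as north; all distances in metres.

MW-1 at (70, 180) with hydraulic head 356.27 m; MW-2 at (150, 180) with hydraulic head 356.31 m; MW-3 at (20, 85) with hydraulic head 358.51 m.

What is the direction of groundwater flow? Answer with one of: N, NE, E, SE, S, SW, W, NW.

Three-point gradient (reference MW-1): Δ to MW-2 = (80, 0, +0.04), Δ to MW-3 = (-50, -95, +2.24).
∂h/∂x = +0.0005000, ∂h/∂y = -0.02384 (det = -7600).
Flow = −∇h = (-0.0005000 east, +0.02384 north), which points north.

N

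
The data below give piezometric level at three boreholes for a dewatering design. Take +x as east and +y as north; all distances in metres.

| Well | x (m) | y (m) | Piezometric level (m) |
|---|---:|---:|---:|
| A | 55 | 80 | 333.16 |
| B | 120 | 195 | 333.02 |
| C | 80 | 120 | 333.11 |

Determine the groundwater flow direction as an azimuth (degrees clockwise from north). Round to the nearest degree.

031°

With h = a·x + b·y + c and A as origin, the differences give:
  65·a + 115·b = -0.14
  25·a + 40·b = -0.05
Eliminate b (×40 and ×115, subtract): -275·a = 0.150 → a = ∂h/∂x = -0.0005455
Back-substitute: b = ∂h/∂y = -0.0009091.
Flow direction (−∇h) has components (+0.0005455 E, +0.0009091 N).
Azimuth = atan2(E, N) = atan2(+0.0005455, +0.0009091) = 31.0° ≈ 031°.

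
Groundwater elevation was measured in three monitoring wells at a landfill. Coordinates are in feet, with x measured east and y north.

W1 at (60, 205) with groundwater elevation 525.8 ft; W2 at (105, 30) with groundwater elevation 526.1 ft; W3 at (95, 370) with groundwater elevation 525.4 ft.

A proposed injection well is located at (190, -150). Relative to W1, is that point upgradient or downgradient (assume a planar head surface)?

With h = a·x + b·y + c and W1 as origin, the differences give:
  45·a + (-175)·b = +0.3
  35·a + 165·b = -0.4
Eliminate b (×165 and ×(-175), subtract): 13550·a = -20.50 → a = ∂h/∂x = -0.001513
Back-substitute: b = ∂h/∂y = -0.002103.
Head at (190, -150) = 525.8 + (-0.001513)·(130) + (-0.002103)·(-355) = 526.35 ft.
That is higher than the 525.8 ft at W1, so the point is upgradient.

upgradient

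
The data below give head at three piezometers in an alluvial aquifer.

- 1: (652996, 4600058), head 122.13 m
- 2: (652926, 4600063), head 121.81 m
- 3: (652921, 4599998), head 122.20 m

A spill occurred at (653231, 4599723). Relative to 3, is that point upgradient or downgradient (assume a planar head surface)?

upgradient

With h = a·x + b·y + c and 1 as origin, the differences give:
  (-70)·a + 5·b = -0.32
  (-75)·a + (-60)·b = +0.07
Eliminate b (×(-60) and ×5, subtract): 4575·a = 18.850 → a = ∂h/∂x = +0.004120
Back-substitute: b = ∂h/∂y = -0.006317.
Head at (653231, 4599723) = 122.13 + (+0.004120)·(235) + (-0.006317)·(-335) = 125.21 m.
That is higher than the 122.20 m at 3, so the point is upgradient.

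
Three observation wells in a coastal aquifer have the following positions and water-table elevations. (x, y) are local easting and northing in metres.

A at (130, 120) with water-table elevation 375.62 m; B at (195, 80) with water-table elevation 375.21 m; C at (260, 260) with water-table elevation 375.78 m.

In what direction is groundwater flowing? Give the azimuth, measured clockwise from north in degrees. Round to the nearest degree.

Differences from A: to B (Δx, Δy, Δh) = (65, -40, -0.41); to C = (130, 140, +0.16).
Determinant of the coordinate differences = 65·140 − 130·(-40) = 14300.
∂h/∂x = [(-0.41)·140 − (+0.16)·(-40)] / 14300 = -0.003566
∂h/∂y = [65·(+0.16) − 130·(-0.41)] / 14300 = +0.004455
Flow direction (−∇h) has components (+0.003566 E, -0.004455 N).
Azimuth = atan2(E, N) = atan2(+0.003566, -0.004455) = 141.3° ≈ 141°.

141°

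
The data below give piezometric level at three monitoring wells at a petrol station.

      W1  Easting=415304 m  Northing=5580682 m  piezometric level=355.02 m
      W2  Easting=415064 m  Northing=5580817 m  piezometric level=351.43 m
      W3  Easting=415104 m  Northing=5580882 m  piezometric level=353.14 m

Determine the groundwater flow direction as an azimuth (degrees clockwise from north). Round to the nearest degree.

Taking W1 as reference: W2−W1 = (-240, 135, -3.59); W3−W1 = (-200, 200, -1.88).
Solve a·Δx + b·Δy = Δh: det = (-240)·200 − (-200)·135 = -21000.
∂h/∂x = [(-3.59)·200 − (-1.88)·135] / -21000 = +0.02210
∂h/∂y = [(-240)·(-1.88) − (-200)·(-3.59)] / -21000 = +0.01270
Flow direction (−∇h) has components (-0.02210 E, -0.01270 N).
Azimuth = atan2(E, N) = atan2(-0.02210, -0.01270) = 240.1° ≈ 240°.

240°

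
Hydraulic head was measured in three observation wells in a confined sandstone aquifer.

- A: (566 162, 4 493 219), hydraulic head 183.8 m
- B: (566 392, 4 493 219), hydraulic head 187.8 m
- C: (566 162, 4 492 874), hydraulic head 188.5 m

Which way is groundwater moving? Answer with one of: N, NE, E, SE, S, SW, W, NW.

NW

∂h/∂x = (187.8 − 183.8) / (566392 − 566162) = +0.01739
∂h/∂y = (188.5 − 183.8) / (4492874 − 4493219) = -0.01362
Flow = −∇h = (-0.01739 east, +0.01362 north), which points northwest.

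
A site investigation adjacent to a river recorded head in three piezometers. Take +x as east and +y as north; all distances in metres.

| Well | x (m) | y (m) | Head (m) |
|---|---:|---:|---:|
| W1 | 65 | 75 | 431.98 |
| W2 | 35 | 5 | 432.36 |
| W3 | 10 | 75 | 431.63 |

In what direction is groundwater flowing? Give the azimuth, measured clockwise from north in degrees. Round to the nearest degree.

With h = a·x + b·y + c and W1 as origin, the differences give:
  (-30)·a + (-70)·b = +0.38
  (-55)·a + 0·b = -0.35
Eliminate b (×0 and ×(-70), subtract): -3850·a = -24.500 → a = ∂h/∂x = +0.006364
Back-substitute: b = ∂h/∂y = -0.008156.
Flow direction (−∇h) has components (-0.006364 E, +0.008156 N).
Azimuth = atan2(E, N) = atan2(-0.006364, +0.008156) = 322.0° ≈ 322°.

322°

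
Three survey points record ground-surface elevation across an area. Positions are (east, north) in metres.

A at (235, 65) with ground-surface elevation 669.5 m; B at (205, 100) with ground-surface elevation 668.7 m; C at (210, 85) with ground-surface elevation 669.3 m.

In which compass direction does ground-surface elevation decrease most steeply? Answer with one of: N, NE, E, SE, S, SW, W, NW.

NE

Differences from A: to B (Δx, Δy, Δh) = (-30, 35, -0.8); to C = (-25, 20, -0.2).
Solve a·Δx + b·Δy = Δz: det = (-30)·20 − (-25)·35 = 275.
∂z/∂x = [(-0.8)·20 − (-0.2)·35] / 275 = -0.03273
∂z/∂y = [(-30)·(-0.2) − (-25)·(-0.8)] / 275 = -0.05091
Steepest decrease is along −∇f = (+0.03273 E, +0.05091 N) → northeast.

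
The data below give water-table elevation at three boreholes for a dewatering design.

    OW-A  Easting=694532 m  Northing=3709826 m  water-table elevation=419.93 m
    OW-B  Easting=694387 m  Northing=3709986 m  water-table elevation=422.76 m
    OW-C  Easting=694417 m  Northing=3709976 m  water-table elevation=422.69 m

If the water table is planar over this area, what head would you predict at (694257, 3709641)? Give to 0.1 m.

With h = a·x + b·y + c and OW-A as origin, the differences give:
  (-145)·a + 160·b = +2.83
  (-115)·a + 150·b = +2.76
Eliminate b (×150 and ×160, subtract): -3350·a = -17.100 → a = ∂h/∂x = +0.005104
Back-substitute: b = ∂h/∂y = +0.02231.
h(694257, 3709641) = 419.93 + (+0.005104)·(-275) + (+0.02231)·(-185) = 419.93 -1.404 -4.128 = 414.398 m.

414.4 m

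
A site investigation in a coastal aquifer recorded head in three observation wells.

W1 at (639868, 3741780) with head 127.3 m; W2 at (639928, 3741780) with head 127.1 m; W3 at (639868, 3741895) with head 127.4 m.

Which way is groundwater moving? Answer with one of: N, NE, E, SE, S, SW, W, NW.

∂h/∂x = (127.1 − 127.3) / (639928 − 639868) = -0.003333
∂h/∂y = (127.4 − 127.3) / (3741895 − 3741780) = +0.0008696
Flow = −∇h = (+0.003333 east, -0.0008696 north), which points east.

E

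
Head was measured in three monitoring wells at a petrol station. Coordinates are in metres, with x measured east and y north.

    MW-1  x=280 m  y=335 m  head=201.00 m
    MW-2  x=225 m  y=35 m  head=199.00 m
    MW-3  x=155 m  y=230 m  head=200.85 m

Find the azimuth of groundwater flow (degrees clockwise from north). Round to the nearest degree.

With h = a·x + b·y + c and MW-1 as origin, the differences give:
  (-55)·a + (-300)·b = -2.00
  (-125)·a + (-105)·b = -0.15
Eliminate b (×(-105) and ×(-300), subtract): -31725·a = 165.000 → a = ∂h/∂x = -0.005201
Back-substitute: b = ∂h/∂y = +0.007620.
Flow direction (−∇h) has components (+0.005201 E, -0.007620 N).
Azimuth = atan2(E, N) = atan2(+0.005201, -0.007620) = 145.7° ≈ 146°.

146°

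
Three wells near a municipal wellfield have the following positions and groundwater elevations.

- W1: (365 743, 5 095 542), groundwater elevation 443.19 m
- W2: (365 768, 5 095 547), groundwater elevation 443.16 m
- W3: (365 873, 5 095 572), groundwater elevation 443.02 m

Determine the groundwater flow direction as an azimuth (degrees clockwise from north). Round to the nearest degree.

008°

Taking W1 as reference: W2−W1 = (25, 5, -0.03); W3−W1 = (130, 30, -0.17).
Determinant of the coordinate differences = 25·30 − 130·5 = 100.
∂h/∂x = [(-0.03)·30 − (-0.17)·5] / 100 = -0.0005000
∂h/∂y = [25·(-0.17) − 130·(-0.03)] / 100 = -0.003500
Flow direction (−∇h) has components (+0.0005000 E, +0.003500 N).
Azimuth = atan2(E, N) = atan2(+0.0005000, +0.003500) = 8.1° ≈ 008°.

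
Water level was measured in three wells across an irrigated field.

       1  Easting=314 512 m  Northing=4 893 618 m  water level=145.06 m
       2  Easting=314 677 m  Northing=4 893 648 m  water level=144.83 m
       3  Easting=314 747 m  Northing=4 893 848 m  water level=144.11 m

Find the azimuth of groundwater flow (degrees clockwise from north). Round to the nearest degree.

013°

Differences from 1: to 2 (Δx, Δy, Δh) = (165, 30, -0.23); to 3 = (235, 230, -0.95).
Solve a·Δx + b·Δy = Δh: det = 165·230 − 235·30 = 30900.
∂h/∂x = [(-0.23)·230 − (-0.95)·30] / 30900 = -0.0007896
∂h/∂y = [165·(-0.95) − 235·(-0.23)] / 30900 = -0.003324
Flow direction (−∇h) has components (+0.0007896 E, +0.003324 N).
Azimuth = atan2(E, N) = atan2(+0.0007896, +0.003324) = 13.4° ≈ 013°.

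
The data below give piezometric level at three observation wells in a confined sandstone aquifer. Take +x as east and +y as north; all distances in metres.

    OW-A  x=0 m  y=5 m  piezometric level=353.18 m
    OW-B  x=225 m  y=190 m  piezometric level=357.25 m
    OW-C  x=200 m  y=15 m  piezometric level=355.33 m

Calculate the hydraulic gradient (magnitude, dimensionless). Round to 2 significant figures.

0.014

With h = a·x + b·y + c and OW-A as origin, the differences give:
  225·a + 185·b = +4.07
  200·a + 10·b = +2.15
Eliminate b (×10 and ×185, subtract): -34750·a = -357.050 → a = ∂h/∂x = +0.01027
Back-substitute: b = ∂h/∂y = +0.009504.
|∇h| = √(0.01027² + 0.009504²) = 0.01399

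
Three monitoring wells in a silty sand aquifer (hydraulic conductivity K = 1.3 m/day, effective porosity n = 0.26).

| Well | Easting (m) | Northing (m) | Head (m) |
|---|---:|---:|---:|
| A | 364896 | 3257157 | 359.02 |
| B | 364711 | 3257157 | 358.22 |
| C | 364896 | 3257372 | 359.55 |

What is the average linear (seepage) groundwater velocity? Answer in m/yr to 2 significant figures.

9.1 m/yr

∂h/∂x = (358.22 − 359.02) / (364711 − 364896) = +0.004324
∂h/∂y = (359.55 − 359.02) / (3257372 − 3257157) = +0.002465
|∇h| = √(0.004324² + 0.002465²) = 0.004977
Seepage velocity v = K·i/n = 1.3 × 0.004977 / 0.26 = 0.02488 m/day = 9.087 m/yr.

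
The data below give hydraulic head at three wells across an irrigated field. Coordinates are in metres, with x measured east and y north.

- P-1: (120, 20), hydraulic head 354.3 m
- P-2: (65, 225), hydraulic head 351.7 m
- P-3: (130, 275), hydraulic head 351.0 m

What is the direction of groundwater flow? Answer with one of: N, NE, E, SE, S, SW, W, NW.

Taking P-1 as reference: P-2−P-1 = (-55, 205, -2.6); P-3−P-1 = (10, 255, -3.3).
Solve a·Δx + b·Δy = Δh: det = (-55)·255 − 10·205 = -16075.
∂h/∂x = [(-2.6)·255 − (-3.3)·205] / -16075 = -0.0008398
∂h/∂y = [(-55)·(-3.3) − 10·(-2.6)] / -16075 = -0.01291
Flow = −∇h = (+0.0008398 east, +0.01291 north), which points north.

N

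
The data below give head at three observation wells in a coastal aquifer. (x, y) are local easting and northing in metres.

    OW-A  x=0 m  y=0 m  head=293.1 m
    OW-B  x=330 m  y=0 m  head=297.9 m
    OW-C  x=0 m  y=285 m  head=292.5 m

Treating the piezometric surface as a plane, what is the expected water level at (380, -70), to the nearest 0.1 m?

∂h/∂x = (297.9 − 293.1) / (330 − 0) = +0.01455
∂h/∂y = (292.5 − 293.1) / (285 − 0) = -0.002105
h(380, -70) = 293.1 + (+0.01455)·(380) + (-0.002105)·(-70) = 293.1 +5.527 +0.147 = 298.775 m.

298.8 m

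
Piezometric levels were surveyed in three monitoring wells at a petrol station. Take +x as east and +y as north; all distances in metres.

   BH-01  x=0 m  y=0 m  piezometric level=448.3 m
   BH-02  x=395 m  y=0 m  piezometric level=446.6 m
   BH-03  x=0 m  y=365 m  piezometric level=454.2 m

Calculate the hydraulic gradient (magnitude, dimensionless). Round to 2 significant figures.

∂h/∂x = (446.6 − 448.3) / (395 − 0) = -0.004304
∂h/∂y = (454.2 − 448.3) / (365 − 0) = +0.01616
|∇h| = √(-0.004304² + 0.01616²) = 0.01672

0.017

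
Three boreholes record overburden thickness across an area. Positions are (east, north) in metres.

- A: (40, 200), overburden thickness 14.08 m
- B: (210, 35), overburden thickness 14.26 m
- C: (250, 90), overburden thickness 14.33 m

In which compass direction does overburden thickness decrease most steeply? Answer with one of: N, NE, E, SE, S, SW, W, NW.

W

Taking A as reference: B−A = (170, -165, +0.18); C−A = (210, -110, +0.25).
Solve a·Δx + b·Δy = Δd: det = 170·(-110) − 210·(-165) = 15950.
∂d/∂x = [(+0.18)·(-110) − (+0.25)·(-165)] / 15950 = +0.001345
∂d/∂y = [170·(+0.25) − 210·(+0.18)] / 15950 = +0.0002947
Steepest decrease is along −∇f = (-0.001345 E, -0.0002947 N) → west.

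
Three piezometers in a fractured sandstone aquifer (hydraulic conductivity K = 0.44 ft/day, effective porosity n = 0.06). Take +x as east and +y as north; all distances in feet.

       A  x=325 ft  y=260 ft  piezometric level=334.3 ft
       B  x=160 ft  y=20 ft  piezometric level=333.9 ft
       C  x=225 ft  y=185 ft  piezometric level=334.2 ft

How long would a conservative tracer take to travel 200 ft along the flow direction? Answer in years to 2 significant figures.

36 years

With h = a·x + b·y + c and A as origin, the differences give:
  (-165)·a + (-240)·b = -0.4
  (-100)·a + (-75)·b = -0.1
Eliminate b (×(-75) and ×(-240), subtract): -11625·a = 6.00 → a = ∂h/∂x = -0.0005161
Back-substitute: b = ∂h/∂y = +0.002022.
|∇h| = √(-0.0005161² + 0.002022²) = 0.002087
Seepage velocity v = K·i/n = 0.44 × 0.002087 / 0.06 = 0.0153 ft/day.
t = 200 / 0.0153 = 1.307e+04 days = 35.8 years.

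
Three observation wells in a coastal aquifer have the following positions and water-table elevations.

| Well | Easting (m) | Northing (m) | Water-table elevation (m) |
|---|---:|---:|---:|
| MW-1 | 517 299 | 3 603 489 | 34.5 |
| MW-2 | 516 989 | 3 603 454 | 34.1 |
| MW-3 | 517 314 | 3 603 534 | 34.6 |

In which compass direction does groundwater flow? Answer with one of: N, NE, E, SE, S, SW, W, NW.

With h = a·x + b·y + c and MW-1 as origin, the differences give:
  (-310)·a + (-35)·b = -0.4
  15·a + 45·b = +0.1
Eliminate b (×45 and ×(-35), subtract): -13425·a = -14.50 → a = ∂h/∂x = +0.001080
Back-substitute: b = ∂h/∂y = +0.001862.
Flow = −∇h = (-0.001080 east, -0.001862 north), which points southwest.

SW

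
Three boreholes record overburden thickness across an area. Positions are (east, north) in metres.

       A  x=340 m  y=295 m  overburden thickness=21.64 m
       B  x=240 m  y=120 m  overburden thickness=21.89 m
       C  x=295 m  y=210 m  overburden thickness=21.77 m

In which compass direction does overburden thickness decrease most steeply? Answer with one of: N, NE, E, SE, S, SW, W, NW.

With d = a·x + b·y + c and A as origin, the differences give:
  (-100)·a + (-175)·b = +0.25
  (-45)·a + (-85)·b = +0.13
Eliminate b (×(-85) and ×(-175), subtract): 625·a = 1.500 → a = ∂d/∂x = +0.002400
Back-substitute: b = ∂d/∂y = -0.002800.
Steepest decrease is along −∇f = (-0.002400 E, +0.002800 N) → northwest.

NW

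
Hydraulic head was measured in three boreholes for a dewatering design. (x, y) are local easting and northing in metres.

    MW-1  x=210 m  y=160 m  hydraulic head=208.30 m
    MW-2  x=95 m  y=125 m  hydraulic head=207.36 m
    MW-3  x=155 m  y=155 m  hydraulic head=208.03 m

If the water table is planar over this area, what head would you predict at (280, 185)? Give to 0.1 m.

Differences from MW-1: to MW-2 (Δx, Δy, Δh) = (-115, -35, -0.94); to MW-3 = (-55, -5, -0.27).
Determinant of the coordinate differences = (-115)·(-5) − (-55)·(-35) = -1350.
∂h/∂x = [(-0.94)·(-5) − (-0.27)·(-35)] / -1350 = +0.003519
∂h/∂y = [(-115)·(-0.27) − (-55)·(-0.94)] / -1350 = +0.01530
h(280, 185) = 208.30 + (+0.003519)·(70) + (+0.01530)·(25) = 208.30 +0.246 +0.382 = 208.929 m.

208.9 m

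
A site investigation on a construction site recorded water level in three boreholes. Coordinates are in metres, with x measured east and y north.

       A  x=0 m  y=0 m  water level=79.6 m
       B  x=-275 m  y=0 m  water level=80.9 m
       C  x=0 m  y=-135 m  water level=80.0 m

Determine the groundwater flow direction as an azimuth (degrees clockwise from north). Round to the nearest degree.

058°

∂h/∂x = (80.9 − 79.6) / (-275 − 0) = -0.004727
∂h/∂y = (80.0 − 79.6) / (-135 − 0) = -0.002963
Flow direction (−∇h) has components (+0.004727 E, +0.002963 N).
Azimuth = atan2(E, N) = atan2(+0.004727, +0.002963) = 57.9° ≈ 058°.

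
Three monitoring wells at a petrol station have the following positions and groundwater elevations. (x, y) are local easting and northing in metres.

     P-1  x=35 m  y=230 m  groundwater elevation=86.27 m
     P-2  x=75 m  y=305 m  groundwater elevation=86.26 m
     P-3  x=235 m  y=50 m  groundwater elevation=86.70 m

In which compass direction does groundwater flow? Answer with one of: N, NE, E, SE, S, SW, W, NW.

Taking P-1 as reference: P-2−P-1 = (40, 75, -0.01); P-3−P-1 = (200, -180, +0.43).
Solve a·Δx + b·Δy = Δh: det = 40·(-180) − 200·75 = -22200.
∂h/∂x = [(-0.01)·(-180) − (+0.43)·75] / -22200 = +0.001372
∂h/∂y = [40·(+0.43) − 200·(-0.01)] / -22200 = -0.0008649
Flow = −∇h = (-0.001372 east, +0.0008649 north), which points northwest.

NW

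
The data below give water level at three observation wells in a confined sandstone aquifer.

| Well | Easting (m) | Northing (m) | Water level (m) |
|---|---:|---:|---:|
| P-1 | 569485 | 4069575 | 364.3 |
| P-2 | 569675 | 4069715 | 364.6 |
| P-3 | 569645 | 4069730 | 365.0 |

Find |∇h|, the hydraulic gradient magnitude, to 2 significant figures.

Taking P-1 as reference: P-2−P-1 = (190, 140, +0.3); P-3−P-1 = (160, 155, +0.7).
Determinant of the coordinate differences = 190·155 − 160·140 = 7050.
∂h/∂x = [(+0.3)·155 − (+0.7)·140] / 7050 = -0.007305
∂h/∂y = [190·(+0.7) − 160·(+0.3)] / 7050 = +0.01206
|∇h| = √(-0.007305² + 0.01206²) = 0.0141

0.014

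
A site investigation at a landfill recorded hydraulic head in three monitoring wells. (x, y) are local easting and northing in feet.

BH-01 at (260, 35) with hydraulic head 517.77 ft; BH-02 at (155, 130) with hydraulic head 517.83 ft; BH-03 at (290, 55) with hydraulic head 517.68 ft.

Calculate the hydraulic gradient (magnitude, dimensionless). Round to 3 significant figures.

0.00250

Taking BH-01 as reference: BH-02−BH-01 = (-105, 95, +0.06); BH-03−BH-01 = (30, 20, -0.09).
Determinant of the coordinate differences = (-105)·20 − 30·95 = -4950.
∂h/∂x = [(+0.06)·20 − (-0.09)·95] / -4950 = -0.001970
∂h/∂y = [(-105)·(-0.09) − 30·(+0.06)] / -4950 = -0.001545
|∇h| = √(-0.001970² + -0.001545²) = 0.002504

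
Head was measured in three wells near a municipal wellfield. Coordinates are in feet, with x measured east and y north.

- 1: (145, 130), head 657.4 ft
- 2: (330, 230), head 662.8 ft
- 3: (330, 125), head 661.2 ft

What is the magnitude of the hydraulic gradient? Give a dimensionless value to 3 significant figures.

Taking 1 as reference: 2−1 = (185, 100, +5.4); 3−1 = (185, -5, +3.8).
Determinant of the coordinate differences = 185·(-5) − 185·100 = -19425.
∂h/∂x = [(+5.4)·(-5) − (+3.8)·100] / -19425 = +0.02095
∂h/∂y = [185·(+3.8) − 185·(+5.4)] / -19425 = +0.01524
|∇h| = √(0.02095² + 0.01524²) = 0.02591

0.0259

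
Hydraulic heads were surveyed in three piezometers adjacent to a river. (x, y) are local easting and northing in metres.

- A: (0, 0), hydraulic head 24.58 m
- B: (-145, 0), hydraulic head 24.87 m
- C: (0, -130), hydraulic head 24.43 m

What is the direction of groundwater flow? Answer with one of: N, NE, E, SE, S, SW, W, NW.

SE

∂h/∂x = (24.87 − 24.58) / (-145 − 0) = -0.002000
∂h/∂y = (24.43 − 24.58) / (-130 − 0) = +0.001154
Flow = −∇h = (+0.002000 east, -0.001154 north), which points southeast.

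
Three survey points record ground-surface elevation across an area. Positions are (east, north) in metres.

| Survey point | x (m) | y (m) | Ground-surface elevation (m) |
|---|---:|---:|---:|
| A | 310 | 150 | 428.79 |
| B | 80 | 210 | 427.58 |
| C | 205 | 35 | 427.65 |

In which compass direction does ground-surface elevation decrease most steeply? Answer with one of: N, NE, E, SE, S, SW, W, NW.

SW

Differences from A: to B (Δx, Δy, Δh) = (-230, 60, -1.21); to C = (-105, -115, -1.14).
Determinant of the coordinate differences = (-230)·(-115) − (-105)·60 = 32750.
∂z/∂x = [(-1.21)·(-115) − (-1.14)·60] / 32750 = +0.006337
∂z/∂y = [(-230)·(-1.14) − (-105)·(-1.21)] / 32750 = +0.004127
Steepest decrease is along −∇f = (-0.006337 E, -0.004127 N) → southwest.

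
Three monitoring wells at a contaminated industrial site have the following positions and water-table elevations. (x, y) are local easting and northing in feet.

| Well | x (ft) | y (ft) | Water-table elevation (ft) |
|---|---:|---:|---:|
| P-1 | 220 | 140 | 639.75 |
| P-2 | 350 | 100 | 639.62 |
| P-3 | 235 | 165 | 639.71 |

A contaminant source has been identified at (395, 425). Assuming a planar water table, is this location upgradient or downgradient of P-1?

downgradient

Differences from P-1: to P-2 (Δx, Δy, Δh) = (130, -40, -0.13); to P-3 = (15, 25, -0.04).
Determinant of the coordinate differences = 130·25 − 15·(-40) = 3850.
∂h/∂x = [(-0.13)·25 − (-0.04)·(-40)] / 3850 = -0.001260
∂h/∂y = [130·(-0.04) − 15·(-0.13)] / 3850 = -0.0008442
Head at (395, 425) = 639.75 + (-0.001260)·(175) + (-0.0008442)·(285) = 639.29 ft.
That is lower than the 639.75 ft at P-1, so the point is downgradient.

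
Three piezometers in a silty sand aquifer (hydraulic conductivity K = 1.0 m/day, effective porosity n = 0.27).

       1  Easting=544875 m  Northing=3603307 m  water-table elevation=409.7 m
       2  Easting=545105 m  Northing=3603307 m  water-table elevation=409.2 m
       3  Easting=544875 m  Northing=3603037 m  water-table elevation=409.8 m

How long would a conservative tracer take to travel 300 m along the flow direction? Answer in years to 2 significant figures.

∂h/∂x = (409.2 − 409.7) / (545105 − 544875) = -0.002174
∂h/∂y = (409.8 − 409.7) / (3603037 − 3603307) = -0.0003704
|∇h| = √(-0.002174² + -0.0003704²) = 0.002205
Seepage velocity v = K·i/n = 1.0 × 0.002205 / 0.27 = 0.008167 m/day.
t = 300 / 0.008167 = 3.673e+04 days = 101 years.

100 years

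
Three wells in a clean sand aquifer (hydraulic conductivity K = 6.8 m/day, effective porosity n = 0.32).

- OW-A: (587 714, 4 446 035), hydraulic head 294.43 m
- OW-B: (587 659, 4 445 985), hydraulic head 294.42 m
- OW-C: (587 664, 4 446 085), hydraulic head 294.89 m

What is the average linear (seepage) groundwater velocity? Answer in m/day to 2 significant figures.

With h = a·x + b·y + c and OW-A as origin, the differences give:
  (-55)·a + (-50)·b = -0.01
  (-50)·a + 50·b = +0.46
Eliminate b (×50 and ×(-50), subtract): -5250·a = 22.500 → a = ∂h/∂x = -0.004286
Back-substitute: b = ∂h/∂y = +0.004914.
|∇h| = √(-0.004286² + 0.004914²) = 0.006521
Seepage velocity v = K·i/n = 6.8 × 0.006521 / 0.32 = 0.1386 m/day.

0.14 m/day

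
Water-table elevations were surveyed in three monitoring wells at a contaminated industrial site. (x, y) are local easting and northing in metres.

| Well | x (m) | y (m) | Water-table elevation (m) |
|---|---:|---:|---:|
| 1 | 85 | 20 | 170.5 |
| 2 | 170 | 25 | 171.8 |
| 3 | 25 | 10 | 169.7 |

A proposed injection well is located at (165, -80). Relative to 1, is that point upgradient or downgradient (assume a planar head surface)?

upgradient

Taking 1 as reference: 2−1 = (85, 5, +1.3); 3−1 = (-60, -10, -0.8).
Determinant of the coordinate differences = 85·(-10) − (-60)·5 = -550.
∂h/∂x = [(+1.3)·(-10) − (-0.8)·5] / -550 = +0.01636
∂h/∂y = [85·(-0.8) − (-60)·(+1.3)] / -550 = -0.01818
Head at (165, -80) = 170.5 + (+0.01636)·(80) + (-0.01818)·(-100) = 173.63 m.
That is higher than the 170.5 m at 1, so the point is upgradient.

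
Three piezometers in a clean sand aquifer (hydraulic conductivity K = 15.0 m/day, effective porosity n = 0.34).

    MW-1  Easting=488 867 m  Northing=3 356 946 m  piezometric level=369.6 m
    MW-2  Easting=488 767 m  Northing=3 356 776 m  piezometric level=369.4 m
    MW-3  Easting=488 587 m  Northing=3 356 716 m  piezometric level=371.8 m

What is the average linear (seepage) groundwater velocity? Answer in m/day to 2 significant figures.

0.90 m/day

With h = a·x + b·y + c and MW-1 as origin, the differences give:
  (-100)·a + (-170)·b = -0.2
  (-280)·a + (-230)·b = +2.2
Eliminate b (×(-230) and ×(-170), subtract): -24600·a = 420.00 → a = ∂h/∂x = -0.01707
Back-substitute: b = ∂h/∂y = +0.01122.
|∇h| = √(-0.01707² + 0.01122²) = 0.02043
Seepage velocity v = K·i/n = 15.0 × 0.02043 / 0.34 = 0.9013 m/day.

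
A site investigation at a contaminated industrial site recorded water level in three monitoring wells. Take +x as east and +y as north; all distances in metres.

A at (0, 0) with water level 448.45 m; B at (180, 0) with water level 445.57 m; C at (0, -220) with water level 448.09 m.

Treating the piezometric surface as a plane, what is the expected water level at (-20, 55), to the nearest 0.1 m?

448.9 m

∂h/∂x = (445.57 − 448.45) / (180 − 0) = -0.01600
∂h/∂y = (448.09 − 448.45) / (-220 − 0) = +0.001636
h(-20, 55) = 448.45 + (-0.01600)·(-20) + (+0.001636)·(55) = 448.45 +0.320 +0.090 = 448.860 m.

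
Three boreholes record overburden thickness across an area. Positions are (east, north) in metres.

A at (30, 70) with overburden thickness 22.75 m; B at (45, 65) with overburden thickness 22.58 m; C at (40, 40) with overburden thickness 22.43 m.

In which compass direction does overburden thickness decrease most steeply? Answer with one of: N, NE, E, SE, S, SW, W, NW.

SE

Differences from A: to B (Δx, Δy, Δh) = (15, -5, -0.17); to C = (10, -30, -0.32).
Determinant of the coordinate differences = 15·(-30) − 10·(-5) = -400.
∂d/∂x = [(-0.17)·(-30) − (-0.32)·(-5)] / -400 = -0.008750
∂d/∂y = [15·(-0.32) − 10·(-0.17)] / -400 = +0.007750
Steepest decrease is along −∇f = (+0.008750 E, -0.007750 N) → southeast.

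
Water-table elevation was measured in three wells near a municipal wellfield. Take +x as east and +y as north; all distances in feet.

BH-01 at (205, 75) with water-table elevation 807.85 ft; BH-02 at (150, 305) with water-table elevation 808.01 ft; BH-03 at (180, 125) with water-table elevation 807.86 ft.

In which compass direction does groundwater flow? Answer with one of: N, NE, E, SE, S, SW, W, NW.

Differences from BH-01: to BH-02 (Δx, Δy, Δh) = (-55, 230, +0.16); to BH-03 = (-25, 50, +0.01).
Determinant of the coordinate differences = (-55)·50 − (-25)·230 = 3000.
∂h/∂x = [(+0.16)·50 − (+0.01)·230] / 3000 = +0.001900
∂h/∂y = [(-55)·(+0.01) − (-25)·(+0.16)] / 3000 = +0.001150
Flow = −∇h = (-0.001900 east, -0.001150 north), which points southwest.

SW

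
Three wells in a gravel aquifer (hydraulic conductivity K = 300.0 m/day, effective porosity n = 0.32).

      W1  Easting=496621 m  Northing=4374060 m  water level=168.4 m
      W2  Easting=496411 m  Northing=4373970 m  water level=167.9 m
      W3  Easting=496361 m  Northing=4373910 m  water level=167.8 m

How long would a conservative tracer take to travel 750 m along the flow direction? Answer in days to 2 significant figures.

Differences from W1: to W2 (Δx, Δy, Δh) = (-210, -90, -0.5); to W3 = (-260, -150, -0.6).
Determinant of the coordinate differences = (-210)·(-150) − (-260)·(-90) = 8100.
∂h/∂x = [(-0.5)·(-150) − (-0.6)·(-90)] / 8100 = +0.002593
∂h/∂y = [(-210)·(-0.6) − (-260)·(-0.5)] / 8100 = -0.0004938
|∇h| = √(0.002593² + -0.0004938²) = 0.00264
Seepage velocity v = K·i/n = 300.0 × 0.00264 / 0.32 = 2.475 m/day.
t = 750 / 2.475 = 303 days.

300 days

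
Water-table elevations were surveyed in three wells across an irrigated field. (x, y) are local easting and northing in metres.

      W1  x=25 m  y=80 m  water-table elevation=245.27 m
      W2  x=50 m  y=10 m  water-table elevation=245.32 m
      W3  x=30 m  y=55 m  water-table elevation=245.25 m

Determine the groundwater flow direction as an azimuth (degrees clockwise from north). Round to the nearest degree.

Taking W1 as reference: W2−W1 = (25, -70, +0.05); W3−W1 = (5, -25, -0.02).
Determinant of the coordinate differences = 25·(-25) − 5·(-70) = -275.
∂h/∂x = [(+0.05)·(-25) − (-0.02)·(-70)] / -275 = +0.009636
∂h/∂y = [25·(-0.02) − 5·(+0.05)] / -275 = +0.002727
Flow direction (−∇h) has components (-0.009636 E, -0.002727 N).
Azimuth = atan2(E, N) = atan2(-0.009636, -0.002727) = 254.2° ≈ 254°.

254°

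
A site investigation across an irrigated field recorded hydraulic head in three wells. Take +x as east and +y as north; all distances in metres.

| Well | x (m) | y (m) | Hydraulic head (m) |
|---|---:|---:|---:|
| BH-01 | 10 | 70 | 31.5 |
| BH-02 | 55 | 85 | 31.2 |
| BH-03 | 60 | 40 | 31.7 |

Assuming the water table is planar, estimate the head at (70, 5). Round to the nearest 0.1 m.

32.1 m

Differences from BH-01: to BH-02 (Δx, Δy, Δh) = (45, 15, -0.3); to BH-03 = (50, -30, +0.2).
Solve a·Δx + b·Δy = Δh: det = 45·(-30) − 50·15 = -2100.
∂h/∂x = [(-0.3)·(-30) − (+0.2)·15] / -2100 = -0.002857
∂h/∂y = [45·(+0.2) − 50·(-0.3)] / -2100 = -0.01143
h(70, 5) = 31.5 + (-0.002857)·(60) + (-0.01143)·(-65) = 31.5 -0.171 +0.743 = 32.071 m.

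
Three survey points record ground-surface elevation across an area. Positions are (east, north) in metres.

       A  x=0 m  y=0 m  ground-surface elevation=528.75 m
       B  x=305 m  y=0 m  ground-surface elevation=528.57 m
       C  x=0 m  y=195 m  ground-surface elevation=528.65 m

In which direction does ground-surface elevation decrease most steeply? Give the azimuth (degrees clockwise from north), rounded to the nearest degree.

∂z/∂x = (528.57 − 528.75) / (305 − 0) = -0.0005902
∂z/∂y = (528.65 − 528.75) / (195 − 0) = -0.0005128
Steepest decrease is along −∇f: components (+0.0005902 E, +0.0005128 N).
Azimuth = atan2(+0.0005902, +0.0005128) = 49.0° ≈ 049°.

049°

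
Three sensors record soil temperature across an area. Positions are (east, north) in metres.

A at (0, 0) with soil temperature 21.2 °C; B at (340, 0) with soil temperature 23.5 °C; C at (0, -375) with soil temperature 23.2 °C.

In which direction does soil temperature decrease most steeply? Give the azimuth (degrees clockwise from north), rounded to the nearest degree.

308°

∂T/∂x = (23.5 − 21.2) / (340 − 0) = +0.006765
∂T/∂y = (23.2 − 21.2) / (-375 − 0) = -0.005333
Steepest decrease is along −∇f: components (-0.006765 E, +0.005333 N).
Azimuth = atan2(-0.006765, +0.005333) = 308.3° ≈ 308°.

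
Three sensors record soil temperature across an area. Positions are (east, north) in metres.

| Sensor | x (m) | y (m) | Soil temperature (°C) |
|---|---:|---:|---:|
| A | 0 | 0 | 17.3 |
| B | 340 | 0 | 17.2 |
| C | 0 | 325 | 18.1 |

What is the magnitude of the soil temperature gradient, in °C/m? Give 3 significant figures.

∂T/∂x = (17.2 − 17.3) / (340 − 0) = -0.0002941
∂T/∂y = (18.1 − 17.3) / (325 − 0) = +0.002462
|∇f| = √(-0.0002941² + 0.002462²) = 0.00248 °C/m

0.00248 °C/m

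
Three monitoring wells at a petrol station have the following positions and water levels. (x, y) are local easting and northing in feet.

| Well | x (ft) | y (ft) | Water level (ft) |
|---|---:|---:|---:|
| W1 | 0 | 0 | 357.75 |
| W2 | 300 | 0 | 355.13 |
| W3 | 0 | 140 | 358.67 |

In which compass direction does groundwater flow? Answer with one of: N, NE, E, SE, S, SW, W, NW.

∂h/∂x = (355.13 − 357.75) / (300 − 0) = -0.008733
∂h/∂y = (358.67 − 357.75) / (140 − 0) = +0.006571
Flow = −∇h = (+0.008733 east, -0.006571 north), which points southeast.

SE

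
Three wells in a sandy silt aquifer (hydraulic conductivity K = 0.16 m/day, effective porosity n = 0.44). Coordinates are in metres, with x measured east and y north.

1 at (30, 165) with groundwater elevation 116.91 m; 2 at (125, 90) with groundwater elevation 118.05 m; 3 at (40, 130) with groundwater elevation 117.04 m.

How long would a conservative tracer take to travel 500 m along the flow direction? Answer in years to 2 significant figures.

320 years

Taking 1 as reference: 2−1 = (95, -75, +1.14); 3−1 = (10, -35, +0.13).
Solve a·Δx + b·Δy = Δh: det = 95·(-35) − 10·(-75) = -2575.
∂h/∂x = [(+1.14)·(-35) − (+0.13)·(-75)] / -2575 = +0.01171
∂h/∂y = [95·(+0.13) − 10·(+1.14)] / -2575 = -0.0003689
|∇h| = √(0.01171² + -0.0003689²) = 0.01172
Seepage velocity v = K·i/n = 0.16 × 0.01172 / 0.44 = 0.004262 m/day.
t = 500 / 0.004262 = 1.173e+05 days = 321 years.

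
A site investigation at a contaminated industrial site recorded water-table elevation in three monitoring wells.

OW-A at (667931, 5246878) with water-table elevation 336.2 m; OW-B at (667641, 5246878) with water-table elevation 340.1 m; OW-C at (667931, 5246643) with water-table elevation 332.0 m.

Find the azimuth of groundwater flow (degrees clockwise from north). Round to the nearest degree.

143°

∂h/∂x = (340.1 − 336.2) / (667641 − 667931) = -0.01345
∂h/∂y = (332.0 − 336.2) / (5246643 − 5246878) = +0.01787
Flow direction (−∇h) has components (+0.01345 E, -0.01787 N).
Azimuth = atan2(E, N) = atan2(+0.01345, -0.01787) = 143.0° ≈ 143°.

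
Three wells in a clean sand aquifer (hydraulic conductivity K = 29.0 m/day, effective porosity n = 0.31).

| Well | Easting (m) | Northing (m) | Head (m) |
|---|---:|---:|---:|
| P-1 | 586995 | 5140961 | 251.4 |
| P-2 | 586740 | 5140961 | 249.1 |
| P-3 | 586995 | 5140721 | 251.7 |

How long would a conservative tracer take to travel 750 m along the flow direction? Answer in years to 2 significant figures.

∂h/∂x = (249.1 − 251.4) / (586740 − 586995) = +0.009020
∂h/∂y = (251.7 − 251.4) / (5140721 − 5140961) = -0.001250
|∇h| = √(0.009020² + -0.001250²) = 0.009106
Seepage velocity v = K·i/n = 29.0 × 0.009106 / 0.31 = 0.8519 m/day.
t = 750 / 0.8519 = 880.4 days = 2.41 years.

2.4 years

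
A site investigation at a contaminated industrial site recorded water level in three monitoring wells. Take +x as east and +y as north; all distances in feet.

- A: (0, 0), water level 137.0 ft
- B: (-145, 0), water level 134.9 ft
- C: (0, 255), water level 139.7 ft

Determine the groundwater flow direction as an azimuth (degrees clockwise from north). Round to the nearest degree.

234°

∂h/∂x = (134.9 − 137.0) / (-145 − 0) = +0.01448
∂h/∂y = (139.7 − 137.0) / (255 − 0) = +0.01059
Flow direction (−∇h) has components (-0.01448 E, -0.01059 N).
Azimuth = atan2(E, N) = atan2(-0.01448, -0.01059) = 233.8° ≈ 234°.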